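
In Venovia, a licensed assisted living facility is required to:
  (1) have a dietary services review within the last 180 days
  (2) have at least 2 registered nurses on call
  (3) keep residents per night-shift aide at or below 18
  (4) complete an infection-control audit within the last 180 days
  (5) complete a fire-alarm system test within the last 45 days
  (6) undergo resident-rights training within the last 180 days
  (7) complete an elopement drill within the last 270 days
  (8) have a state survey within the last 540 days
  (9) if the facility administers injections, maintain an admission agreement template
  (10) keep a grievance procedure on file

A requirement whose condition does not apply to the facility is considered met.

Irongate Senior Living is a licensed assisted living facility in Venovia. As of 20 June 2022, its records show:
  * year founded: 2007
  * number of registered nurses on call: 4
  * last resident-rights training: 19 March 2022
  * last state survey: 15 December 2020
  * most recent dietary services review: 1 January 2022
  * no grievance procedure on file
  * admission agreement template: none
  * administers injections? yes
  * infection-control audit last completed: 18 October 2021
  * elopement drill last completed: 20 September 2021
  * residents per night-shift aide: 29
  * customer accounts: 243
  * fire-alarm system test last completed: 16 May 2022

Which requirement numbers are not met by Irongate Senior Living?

3, 4, 7, 8, 9, 10

1. dietary services review 170 days ago vs limit 180 → met
2. registered nurses on call 4 ≥ 2 → met
3. residents per night-shift aide 29 > 18 → not met
4. infection-control audit 245 days ago vs limit 180 → not met
5. fire-alarm system test 35 days ago vs limit 45 → met
6. resident-rights training 93 days ago vs limit 180 → met
7. elopement drill 273 days ago vs limit 270 → not met
8. state survey 552 days ago vs limit 540 → not met
9. condition 'administers injections' holds; admission agreement template absent → not met
10. grievance procedure absent → not met
Not met: 3, 4, 7, 8, 9, 10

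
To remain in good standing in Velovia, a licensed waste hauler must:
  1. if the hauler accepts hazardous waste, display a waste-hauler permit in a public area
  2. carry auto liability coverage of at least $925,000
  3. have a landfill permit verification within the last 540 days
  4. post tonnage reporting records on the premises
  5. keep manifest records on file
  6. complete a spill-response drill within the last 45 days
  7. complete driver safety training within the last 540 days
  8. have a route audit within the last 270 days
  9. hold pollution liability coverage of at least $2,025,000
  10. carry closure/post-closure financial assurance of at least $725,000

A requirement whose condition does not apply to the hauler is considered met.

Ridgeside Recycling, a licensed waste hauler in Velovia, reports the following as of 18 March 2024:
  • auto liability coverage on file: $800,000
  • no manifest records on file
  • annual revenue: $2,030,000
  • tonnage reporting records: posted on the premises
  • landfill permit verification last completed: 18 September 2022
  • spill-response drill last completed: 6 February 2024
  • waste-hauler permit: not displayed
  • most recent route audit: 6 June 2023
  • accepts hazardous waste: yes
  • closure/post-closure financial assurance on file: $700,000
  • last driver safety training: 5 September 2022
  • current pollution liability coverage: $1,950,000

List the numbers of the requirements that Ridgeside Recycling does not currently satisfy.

1. condition 'accepts hazardous waste' holds; waste-hauler permit absent → not met
2. auto liability coverage $800,000 < $925,000 → not met
3. landfill permit verification 547 days ago vs limit 540 → not met
4. tonnage reporting records present → met
5. manifest records absent → not met
6. spill-response drill 41 days ago vs limit 45 → met
7. driver safety training 560 days ago vs limit 540 → not met
8. route audit 286 days ago vs limit 270 → not met
9. pollution liability coverage $1,950,000 < $2,025,000 → not met
10. closure/post-closure financial assurance $700,000 < $725,000 → not met
Not met: 1, 2, 3, 5, 7, 8, 9, 10

1, 2, 3, 5, 7, 8, 9, 10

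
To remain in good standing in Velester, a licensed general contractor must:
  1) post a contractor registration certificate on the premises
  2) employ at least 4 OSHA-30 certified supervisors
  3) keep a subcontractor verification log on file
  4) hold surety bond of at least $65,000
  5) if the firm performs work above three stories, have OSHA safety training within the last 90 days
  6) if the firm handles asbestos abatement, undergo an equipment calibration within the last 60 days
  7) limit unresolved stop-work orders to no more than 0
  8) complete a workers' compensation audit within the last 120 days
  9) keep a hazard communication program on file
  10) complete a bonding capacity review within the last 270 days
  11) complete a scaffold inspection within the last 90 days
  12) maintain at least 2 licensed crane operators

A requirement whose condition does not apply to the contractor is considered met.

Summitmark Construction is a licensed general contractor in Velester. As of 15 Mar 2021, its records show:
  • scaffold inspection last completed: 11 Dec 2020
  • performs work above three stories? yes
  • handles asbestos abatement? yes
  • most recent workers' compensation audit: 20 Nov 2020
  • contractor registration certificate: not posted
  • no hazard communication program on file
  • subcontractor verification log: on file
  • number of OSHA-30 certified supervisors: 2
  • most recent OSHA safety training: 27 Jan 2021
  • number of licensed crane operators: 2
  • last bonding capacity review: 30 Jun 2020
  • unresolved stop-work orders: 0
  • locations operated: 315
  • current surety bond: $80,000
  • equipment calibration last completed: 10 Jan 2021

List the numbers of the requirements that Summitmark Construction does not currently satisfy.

1, 2, 6, 9, 11

1. contractor registration certificate absent → not met
2. OSHA-30 certified supervisors 2 < 4 → not met
3. subcontractor verification log present → met
4. surety bond $80,000 ≥ $65,000 → met
5. condition 'performs work above three stories' holds; OSHA safety training 47 days ago vs limit 90 → met
6. condition 'handles asbestos abatement' holds; equipment calibration 64 days ago vs limit 60 → not met
7. unresolved stop-work orders 0 ≤ 0 → met
8. workers' compensation audit 115 days ago vs limit 120 → met
9. hazard communication program absent → not met
10. bonding capacity review 258 days ago vs limit 270 → met
11. scaffold inspection 94 days ago vs limit 90 → not met
12. licensed crane operators 2 ≥ 2 → met
Not met: 1, 2, 6, 9, 11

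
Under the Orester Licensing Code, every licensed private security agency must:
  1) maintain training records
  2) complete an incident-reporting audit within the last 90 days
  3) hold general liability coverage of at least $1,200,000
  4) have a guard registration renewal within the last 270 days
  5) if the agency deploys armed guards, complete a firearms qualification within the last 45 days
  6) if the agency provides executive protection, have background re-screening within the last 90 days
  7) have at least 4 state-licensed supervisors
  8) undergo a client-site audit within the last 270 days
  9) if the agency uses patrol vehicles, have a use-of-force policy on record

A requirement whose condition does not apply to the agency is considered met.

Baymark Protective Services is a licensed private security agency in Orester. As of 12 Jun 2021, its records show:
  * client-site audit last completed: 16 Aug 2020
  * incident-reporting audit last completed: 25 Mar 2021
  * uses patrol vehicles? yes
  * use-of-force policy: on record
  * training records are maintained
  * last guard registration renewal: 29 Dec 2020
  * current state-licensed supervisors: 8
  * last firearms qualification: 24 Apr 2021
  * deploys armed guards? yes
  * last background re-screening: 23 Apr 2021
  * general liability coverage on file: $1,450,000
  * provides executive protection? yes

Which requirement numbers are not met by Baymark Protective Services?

1. training records present → met
2. incident-reporting audit 79 days ago vs limit 90 → met
3. general liability coverage $1,450,000 ≥ $1,200,000 → met
4. guard registration renewal 165 days ago vs limit 270 → met
5. condition 'deploys armed guards' holds; firearms qualification 49 days ago vs limit 45 → not met
6. condition 'provides executive protection' holds; background re-screening 50 days ago vs limit 90 → met
7. state-licensed supervisors 8 ≥ 4 → met
8. client-site audit 300 days ago vs limit 270 → not met
9. condition 'uses patrol vehicles' holds; use-of-force policy present → met
Not met: 5, 8

5, 8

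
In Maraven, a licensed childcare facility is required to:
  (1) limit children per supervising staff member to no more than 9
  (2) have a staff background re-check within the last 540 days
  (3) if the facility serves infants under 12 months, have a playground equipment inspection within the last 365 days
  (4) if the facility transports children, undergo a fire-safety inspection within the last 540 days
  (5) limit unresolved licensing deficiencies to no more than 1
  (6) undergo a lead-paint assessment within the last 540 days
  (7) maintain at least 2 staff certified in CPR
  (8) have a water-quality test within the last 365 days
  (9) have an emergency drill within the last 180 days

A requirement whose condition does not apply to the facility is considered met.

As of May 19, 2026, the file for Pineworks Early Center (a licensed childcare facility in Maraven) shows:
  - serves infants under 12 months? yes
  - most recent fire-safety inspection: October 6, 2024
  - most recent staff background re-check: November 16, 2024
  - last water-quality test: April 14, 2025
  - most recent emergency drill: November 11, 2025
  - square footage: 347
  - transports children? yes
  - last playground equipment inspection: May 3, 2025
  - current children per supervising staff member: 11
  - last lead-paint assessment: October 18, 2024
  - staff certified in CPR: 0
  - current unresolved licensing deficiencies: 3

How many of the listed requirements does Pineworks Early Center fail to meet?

9

1. children per supervising staff member 11 > 9 → not met
2. staff background re-check 549 days ago vs limit 540 → not met
3. condition 'serves infants under 12 months' holds; playground equipment inspection 381 days ago vs limit 365 → not met
4. condition 'transports children' holds; fire-safety inspection 590 days ago vs limit 540 → not met
5. unresolved licensing deficiencies 3 > 1 → not met
6. lead-paint assessment 578 days ago vs limit 540 → not met
7. staff certified in CPR 0 < 2 → not met
8. water-quality test 400 days ago vs limit 365 → not met
9. emergency drill 189 days ago vs limit 180 → not met
Not met: 9 of 9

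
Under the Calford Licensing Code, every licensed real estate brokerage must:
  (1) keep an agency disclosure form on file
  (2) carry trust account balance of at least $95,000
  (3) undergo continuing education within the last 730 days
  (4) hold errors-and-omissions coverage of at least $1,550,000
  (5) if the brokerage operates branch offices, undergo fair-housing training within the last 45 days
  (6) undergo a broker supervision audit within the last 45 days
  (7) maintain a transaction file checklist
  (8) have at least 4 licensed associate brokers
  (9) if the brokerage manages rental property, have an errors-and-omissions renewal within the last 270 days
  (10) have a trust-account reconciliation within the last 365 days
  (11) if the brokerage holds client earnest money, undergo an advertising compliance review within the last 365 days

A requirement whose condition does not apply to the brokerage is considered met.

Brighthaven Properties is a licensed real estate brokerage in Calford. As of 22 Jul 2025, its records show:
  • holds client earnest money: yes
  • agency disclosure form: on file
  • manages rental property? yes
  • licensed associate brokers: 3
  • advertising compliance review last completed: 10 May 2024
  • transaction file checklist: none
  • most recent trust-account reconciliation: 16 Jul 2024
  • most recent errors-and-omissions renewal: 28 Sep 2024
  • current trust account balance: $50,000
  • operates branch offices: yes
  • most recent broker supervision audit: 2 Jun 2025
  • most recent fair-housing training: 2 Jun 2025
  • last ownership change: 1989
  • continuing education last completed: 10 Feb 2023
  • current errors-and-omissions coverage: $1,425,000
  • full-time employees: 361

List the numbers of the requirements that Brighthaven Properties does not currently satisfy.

1. agency disclosure form present → met
2. trust account balance $50,000 < $95,000 → not met
3. continuing education 893 days ago vs limit 730 → not met
4. errors-and-omissions coverage $1,425,000 < $1,550,000 → not met
5. condition 'operates branch offices' holds; fair-housing training 50 days ago vs limit 45 → not met
6. broker supervision audit 50 days ago vs limit 45 → not met
7. transaction file checklist absent → not met
8. licensed associate brokers 3 < 4 → not met
9. condition 'manages rental property' holds; errors-and-omissions renewal 297 days ago vs limit 270 → not met
10. trust-account reconciliation 371 days ago vs limit 365 → not met
11. condition 'holds client earnest money' holds; advertising compliance review 438 days ago vs limit 365 → not met
Not met: 2, 3, 4, 5, 6, 7, 8, 9, 10, 11

2, 3, 4, 5, 6, 7, 8, 9, 10, 11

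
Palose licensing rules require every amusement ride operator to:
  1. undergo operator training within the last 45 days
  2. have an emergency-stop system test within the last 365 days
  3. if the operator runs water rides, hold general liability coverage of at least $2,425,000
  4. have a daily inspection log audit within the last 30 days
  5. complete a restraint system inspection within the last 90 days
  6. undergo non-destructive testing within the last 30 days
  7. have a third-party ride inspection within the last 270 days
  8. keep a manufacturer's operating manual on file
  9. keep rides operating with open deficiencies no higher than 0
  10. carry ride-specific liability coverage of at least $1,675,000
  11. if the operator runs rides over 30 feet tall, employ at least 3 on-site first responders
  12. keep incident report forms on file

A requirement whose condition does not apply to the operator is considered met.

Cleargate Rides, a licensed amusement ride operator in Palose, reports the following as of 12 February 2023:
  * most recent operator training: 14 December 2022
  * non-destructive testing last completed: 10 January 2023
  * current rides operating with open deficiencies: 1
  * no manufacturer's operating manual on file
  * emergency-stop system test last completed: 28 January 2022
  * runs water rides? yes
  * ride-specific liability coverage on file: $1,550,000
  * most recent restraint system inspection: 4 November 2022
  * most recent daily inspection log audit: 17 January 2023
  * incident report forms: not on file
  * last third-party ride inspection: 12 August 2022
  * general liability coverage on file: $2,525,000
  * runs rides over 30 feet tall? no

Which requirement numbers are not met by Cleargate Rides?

1, 2, 5, 6, 8, 9, 10, 12

1. operator training 60 days ago vs limit 45 → not met
2. emergency-stop system test 380 days ago vs limit 365 → not met
3. condition 'runs water rides' holds; general liability coverage $2,525,000 ≥ $2,425,000 → met
4. daily inspection log audit 26 days ago vs limit 30 → met
5. restraint system inspection 100 days ago vs limit 90 → not met
6. non-destructive testing 33 days ago vs limit 30 → not met
7. third-party ride inspection 184 days ago vs limit 270 → met
8. manufacturer's operating manual absent → not met
9. rides operating with open deficiencies 1 > 0 → not met
10. ride-specific liability coverage $1,550,000 < $1,675,000 → not met
11. condition 'runs rides over 30 feet tall' does not hold → requirement n/a → met
12. incident report forms absent → not met
Not met: 1, 2, 5, 6, 8, 9, 10, 12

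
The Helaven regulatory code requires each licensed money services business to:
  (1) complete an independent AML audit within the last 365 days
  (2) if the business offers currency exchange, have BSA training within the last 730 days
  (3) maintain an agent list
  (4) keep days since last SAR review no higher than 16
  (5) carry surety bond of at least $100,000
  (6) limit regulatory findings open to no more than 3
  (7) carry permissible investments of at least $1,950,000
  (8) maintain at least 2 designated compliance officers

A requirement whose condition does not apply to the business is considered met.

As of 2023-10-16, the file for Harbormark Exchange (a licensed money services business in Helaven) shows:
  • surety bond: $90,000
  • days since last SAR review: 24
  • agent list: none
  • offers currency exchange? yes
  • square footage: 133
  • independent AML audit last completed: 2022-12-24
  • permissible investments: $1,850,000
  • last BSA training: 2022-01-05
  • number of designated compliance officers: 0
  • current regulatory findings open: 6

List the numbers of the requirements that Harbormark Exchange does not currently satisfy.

1. independent AML audit 296 days ago vs limit 365 → met
2. condition 'offers currency exchange' holds; BSA training 649 days ago vs limit 730 → met
3. agent list absent → not met
4. days since last SAR review 24 > 16 → not met
5. surety bond $90,000 < $100,000 → not met
6. regulatory findings open 6 > 3 → not met
7. permissible investments $1,850,000 < $1,950,000 → not met
8. designated compliance officers 0 < 2 → not met
Not met: 3, 4, 5, 6, 7, 8

3, 4, 5, 6, 7, 8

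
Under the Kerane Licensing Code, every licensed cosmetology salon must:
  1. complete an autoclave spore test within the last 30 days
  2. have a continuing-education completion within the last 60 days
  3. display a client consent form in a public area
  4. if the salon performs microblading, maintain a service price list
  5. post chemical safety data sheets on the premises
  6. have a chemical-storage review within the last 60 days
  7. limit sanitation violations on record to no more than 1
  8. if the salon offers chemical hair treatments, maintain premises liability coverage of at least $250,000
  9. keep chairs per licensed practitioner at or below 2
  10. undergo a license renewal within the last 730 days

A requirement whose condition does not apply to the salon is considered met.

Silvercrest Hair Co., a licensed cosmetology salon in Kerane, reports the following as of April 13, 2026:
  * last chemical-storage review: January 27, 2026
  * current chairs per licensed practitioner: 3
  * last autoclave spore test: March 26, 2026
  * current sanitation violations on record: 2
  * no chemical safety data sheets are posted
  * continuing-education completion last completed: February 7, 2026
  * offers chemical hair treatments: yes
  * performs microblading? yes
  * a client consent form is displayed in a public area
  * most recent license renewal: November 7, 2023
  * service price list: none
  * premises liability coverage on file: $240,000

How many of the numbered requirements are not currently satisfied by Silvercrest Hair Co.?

1. autoclave spore test 18 days ago vs limit 30 → met
2. continuing-education completion 65 days ago vs limit 60 → not met
3. client consent form present → met
4. condition 'performs microblading' holds; service price list absent → not met
5. chemical safety data sheets absent → not met
6. chemical-storage review 76 days ago vs limit 60 → not met
7. sanitation violations on record 2 > 1 → not met
8. condition 'offers chemical hair treatments' holds; premises liability coverage $240,000 < $250,000 → not met
9. chairs per licensed practitioner 3 > 2 → not met
10. license renewal 888 days ago vs limit 730 → not met
Not met: 8 of 10

8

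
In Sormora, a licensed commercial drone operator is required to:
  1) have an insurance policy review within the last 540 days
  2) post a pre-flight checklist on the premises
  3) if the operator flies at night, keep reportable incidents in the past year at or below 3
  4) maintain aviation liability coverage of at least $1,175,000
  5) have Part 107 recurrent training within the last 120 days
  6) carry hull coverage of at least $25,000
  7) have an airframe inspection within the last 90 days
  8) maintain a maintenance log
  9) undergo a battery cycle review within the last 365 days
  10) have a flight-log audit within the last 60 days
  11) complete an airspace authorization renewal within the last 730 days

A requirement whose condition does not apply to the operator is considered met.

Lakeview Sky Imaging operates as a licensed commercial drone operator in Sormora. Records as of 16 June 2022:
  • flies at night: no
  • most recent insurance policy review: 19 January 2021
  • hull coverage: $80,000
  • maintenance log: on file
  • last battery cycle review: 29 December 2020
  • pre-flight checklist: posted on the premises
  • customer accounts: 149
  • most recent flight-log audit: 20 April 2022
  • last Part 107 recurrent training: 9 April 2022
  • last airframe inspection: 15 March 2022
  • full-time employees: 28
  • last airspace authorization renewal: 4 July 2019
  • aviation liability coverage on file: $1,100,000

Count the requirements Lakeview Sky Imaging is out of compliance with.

1. insurance policy review 513 days ago vs limit 540 → met
2. pre-flight checklist present → met
3. condition 'flies at night' does not hold → requirement n/a → met
4. aviation liability coverage $1,100,000 < $1,175,000 → not met
5. Part 107 recurrent training 68 days ago vs limit 120 → met
6. hull coverage $80,000 ≥ $25,000 → met
7. airframe inspection 93 days ago vs limit 90 → not met
8. maintenance log present → met
9. battery cycle review 534 days ago vs limit 365 → not met
10. flight-log audit 57 days ago vs limit 60 → met
11. airspace authorization renewal 1078 days ago vs limit 730 → not met
Not met: 4 of 11

4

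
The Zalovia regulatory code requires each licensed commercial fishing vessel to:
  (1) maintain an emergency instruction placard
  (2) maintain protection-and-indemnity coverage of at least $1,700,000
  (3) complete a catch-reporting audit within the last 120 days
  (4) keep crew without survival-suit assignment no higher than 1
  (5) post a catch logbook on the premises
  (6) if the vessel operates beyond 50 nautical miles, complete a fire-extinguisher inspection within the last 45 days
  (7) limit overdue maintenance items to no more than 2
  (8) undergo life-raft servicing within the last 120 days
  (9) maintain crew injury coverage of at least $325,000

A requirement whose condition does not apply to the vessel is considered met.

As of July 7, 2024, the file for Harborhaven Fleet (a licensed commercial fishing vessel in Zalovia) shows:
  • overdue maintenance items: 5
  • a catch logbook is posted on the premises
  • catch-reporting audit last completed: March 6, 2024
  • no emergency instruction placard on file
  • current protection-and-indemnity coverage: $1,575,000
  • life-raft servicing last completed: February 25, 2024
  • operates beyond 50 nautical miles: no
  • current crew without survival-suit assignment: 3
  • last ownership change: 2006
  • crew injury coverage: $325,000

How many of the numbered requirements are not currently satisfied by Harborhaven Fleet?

1. emergency instruction placard absent → not met
2. protection-and-indemnity coverage $1,575,000 < $1,700,000 → not met
3. catch-reporting audit 123 days ago vs limit 120 → not met
4. crew without survival-suit assignment 3 > 1 → not met
5. catch logbook present → met
6. condition 'operates beyond 50 nautical miles' does not hold → requirement n/a → met
7. overdue maintenance items 5 > 2 → not met
8. life-raft servicing 133 days ago vs limit 120 → not met
9. crew injury coverage $325,000 ≥ $325,000 → met
Not met: 6 of 9

6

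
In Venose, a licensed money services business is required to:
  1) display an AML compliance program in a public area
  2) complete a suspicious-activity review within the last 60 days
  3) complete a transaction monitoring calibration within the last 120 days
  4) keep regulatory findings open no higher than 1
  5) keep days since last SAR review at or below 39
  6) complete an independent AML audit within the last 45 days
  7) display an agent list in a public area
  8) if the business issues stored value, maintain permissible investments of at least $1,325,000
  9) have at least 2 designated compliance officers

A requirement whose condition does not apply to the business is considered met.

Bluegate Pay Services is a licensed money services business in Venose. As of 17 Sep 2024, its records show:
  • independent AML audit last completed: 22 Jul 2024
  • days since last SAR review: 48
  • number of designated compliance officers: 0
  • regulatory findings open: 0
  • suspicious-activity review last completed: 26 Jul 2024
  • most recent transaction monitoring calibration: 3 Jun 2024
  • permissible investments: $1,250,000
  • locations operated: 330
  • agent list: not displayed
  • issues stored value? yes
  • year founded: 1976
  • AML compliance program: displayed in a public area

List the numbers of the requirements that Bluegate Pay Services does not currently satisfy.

5, 6, 7, 8, 9

1. AML compliance program present → met
2. suspicious-activity review 53 days ago vs limit 60 → met
3. transaction monitoring calibration 106 days ago vs limit 120 → met
4. regulatory findings open 0 ≤ 1 → met
5. days since last SAR review 48 > 39 → not met
6. independent AML audit 57 days ago vs limit 45 → not met
7. agent list absent → not met
8. condition 'issues stored value' holds; permissible investments $1,250,000 < $1,325,000 → not met
9. designated compliance officers 0 < 2 → not met
Not met: 5, 6, 7, 8, 9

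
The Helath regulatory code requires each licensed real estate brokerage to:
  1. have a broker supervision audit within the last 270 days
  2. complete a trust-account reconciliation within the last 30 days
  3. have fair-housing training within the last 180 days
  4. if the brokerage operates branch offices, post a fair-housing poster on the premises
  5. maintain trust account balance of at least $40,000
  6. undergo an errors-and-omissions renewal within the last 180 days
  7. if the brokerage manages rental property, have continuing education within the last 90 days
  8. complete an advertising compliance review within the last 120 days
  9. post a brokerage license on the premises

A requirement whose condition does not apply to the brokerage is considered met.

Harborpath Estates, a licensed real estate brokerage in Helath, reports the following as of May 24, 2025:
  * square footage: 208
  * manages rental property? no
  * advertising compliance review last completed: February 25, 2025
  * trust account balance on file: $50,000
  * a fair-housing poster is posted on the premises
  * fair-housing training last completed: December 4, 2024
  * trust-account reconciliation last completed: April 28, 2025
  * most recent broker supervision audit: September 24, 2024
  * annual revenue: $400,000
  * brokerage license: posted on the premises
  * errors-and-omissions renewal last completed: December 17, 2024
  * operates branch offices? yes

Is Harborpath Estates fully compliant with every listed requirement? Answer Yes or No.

1. broker supervision audit 242 days ago vs limit 270 → met
2. trust-account reconciliation 26 days ago vs limit 30 → met
3. fair-housing training 171 days ago vs limit 180 → met
4. condition 'operates branch offices' holds; fair-housing poster present → met
5. trust account balance $50,000 ≥ $40,000 → met
6. errors-and-omissions renewal 158 days ago vs limit 180 → met
7. condition 'manages rental property' does not hold → requirement n/a → met
8. advertising compliance review 88 days ago vs limit 120 → met
9. brokerage license present → met
All met.

Yes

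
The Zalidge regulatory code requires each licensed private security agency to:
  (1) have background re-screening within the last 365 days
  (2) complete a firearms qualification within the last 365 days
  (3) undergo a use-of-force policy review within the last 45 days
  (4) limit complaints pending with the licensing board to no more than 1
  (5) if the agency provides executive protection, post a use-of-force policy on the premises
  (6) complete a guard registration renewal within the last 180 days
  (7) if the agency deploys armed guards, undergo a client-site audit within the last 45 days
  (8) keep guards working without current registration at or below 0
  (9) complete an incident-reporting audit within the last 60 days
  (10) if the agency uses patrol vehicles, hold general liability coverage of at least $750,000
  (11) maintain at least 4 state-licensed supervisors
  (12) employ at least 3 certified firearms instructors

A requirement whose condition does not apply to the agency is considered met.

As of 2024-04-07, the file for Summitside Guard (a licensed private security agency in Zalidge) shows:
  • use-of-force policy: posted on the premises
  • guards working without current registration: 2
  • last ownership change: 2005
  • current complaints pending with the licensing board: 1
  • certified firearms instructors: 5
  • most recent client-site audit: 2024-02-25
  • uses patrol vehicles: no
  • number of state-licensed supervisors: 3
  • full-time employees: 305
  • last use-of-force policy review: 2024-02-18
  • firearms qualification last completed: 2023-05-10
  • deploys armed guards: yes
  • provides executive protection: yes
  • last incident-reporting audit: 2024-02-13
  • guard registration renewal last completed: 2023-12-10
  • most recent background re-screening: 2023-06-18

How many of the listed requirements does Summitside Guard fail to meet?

3

1. background re-screening 294 days ago vs limit 365 → met
2. firearms qualification 333 days ago vs limit 365 → met
3. use-of-force policy review 49 days ago vs limit 45 → not met
4. complaints pending with the licensing board 1 ≤ 1 → met
5. condition 'provides executive protection' holds; use-of-force policy present → met
6. guard registration renewal 119 days ago vs limit 180 → met
7. condition 'deploys armed guards' holds; client-site audit 42 days ago vs limit 45 → met
8. guards working without current registration 2 > 0 → not met
9. incident-reporting audit 54 days ago vs limit 60 → met
10. condition 'uses patrol vehicles' does not hold → requirement n/a → met
11. state-licensed supervisors 3 < 4 → not met
12. certified firearms instructors 5 ≥ 3 → met
Not met: 3 of 12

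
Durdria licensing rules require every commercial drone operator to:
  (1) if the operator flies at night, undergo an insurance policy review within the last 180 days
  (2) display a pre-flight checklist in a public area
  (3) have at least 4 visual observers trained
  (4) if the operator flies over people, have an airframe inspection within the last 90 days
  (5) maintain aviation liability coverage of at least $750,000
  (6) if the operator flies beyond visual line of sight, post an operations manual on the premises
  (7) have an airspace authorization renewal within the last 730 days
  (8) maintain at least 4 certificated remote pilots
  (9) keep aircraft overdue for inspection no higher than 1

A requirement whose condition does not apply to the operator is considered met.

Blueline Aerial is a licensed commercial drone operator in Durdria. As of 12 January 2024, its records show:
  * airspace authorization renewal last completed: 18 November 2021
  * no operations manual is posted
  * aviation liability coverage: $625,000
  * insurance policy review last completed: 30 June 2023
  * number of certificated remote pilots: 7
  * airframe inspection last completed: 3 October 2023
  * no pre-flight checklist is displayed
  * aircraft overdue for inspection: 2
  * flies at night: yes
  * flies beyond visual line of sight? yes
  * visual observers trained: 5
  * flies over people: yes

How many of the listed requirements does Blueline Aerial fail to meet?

1. condition 'flies at night' holds; insurance policy review 196 days ago vs limit 180 → not met
2. pre-flight checklist absent → not met
3. visual observers trained 5 ≥ 4 → met
4. condition 'flies over people' holds; airframe inspection 101 days ago vs limit 90 → not met
5. aviation liability coverage $625,000 < $750,000 → not met
6. condition 'flies beyond visual line of sight' holds; operations manual absent → not met
7. airspace authorization renewal 785 days ago vs limit 730 → not met
8. certificated remote pilots 7 ≥ 4 → met
9. aircraft overdue for inspection 2 > 1 → not met
Not met: 7 of 9

7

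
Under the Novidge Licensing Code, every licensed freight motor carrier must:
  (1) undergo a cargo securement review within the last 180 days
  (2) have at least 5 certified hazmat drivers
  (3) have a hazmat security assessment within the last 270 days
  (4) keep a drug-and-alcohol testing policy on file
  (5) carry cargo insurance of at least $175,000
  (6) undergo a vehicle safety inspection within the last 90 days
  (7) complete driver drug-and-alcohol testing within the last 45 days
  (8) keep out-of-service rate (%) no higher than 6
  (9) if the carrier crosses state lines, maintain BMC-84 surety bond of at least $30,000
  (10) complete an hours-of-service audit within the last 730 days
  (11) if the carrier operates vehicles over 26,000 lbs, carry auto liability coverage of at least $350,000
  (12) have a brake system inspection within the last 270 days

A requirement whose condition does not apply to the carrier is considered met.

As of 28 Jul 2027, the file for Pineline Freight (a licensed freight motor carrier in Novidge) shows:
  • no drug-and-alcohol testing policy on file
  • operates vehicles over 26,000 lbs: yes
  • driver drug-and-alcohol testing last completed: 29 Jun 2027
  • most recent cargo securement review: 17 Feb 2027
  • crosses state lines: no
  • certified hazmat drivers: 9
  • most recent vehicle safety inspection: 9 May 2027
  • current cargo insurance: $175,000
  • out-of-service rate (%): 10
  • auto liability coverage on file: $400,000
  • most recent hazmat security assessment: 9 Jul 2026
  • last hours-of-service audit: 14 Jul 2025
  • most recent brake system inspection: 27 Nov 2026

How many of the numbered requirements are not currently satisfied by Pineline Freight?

1. cargo securement review 161 days ago vs limit 180 → met
2. certified hazmat drivers 9 ≥ 5 → met
3. hazmat security assessment 384 days ago vs limit 270 → not met
4. drug-and-alcohol testing policy absent → not met
5. cargo insurance $175,000 ≥ $175,000 → met
6. vehicle safety inspection 80 days ago vs limit 90 → met
7. driver drug-and-alcohol testing 29 days ago vs limit 45 → met
8. out-of-service rate (%) 10 > 6 → not met
9. condition 'crosses state lines' does not hold → requirement n/a → met
10. hours-of-service audit 744 days ago vs limit 730 → not met
11. condition 'operates vehicles over 26,000 lbs' holds; auto liability coverage $400,000 ≥ $350,000 → met
12. brake system inspection 243 days ago vs limit 270 → met
Not met: 4 of 12

4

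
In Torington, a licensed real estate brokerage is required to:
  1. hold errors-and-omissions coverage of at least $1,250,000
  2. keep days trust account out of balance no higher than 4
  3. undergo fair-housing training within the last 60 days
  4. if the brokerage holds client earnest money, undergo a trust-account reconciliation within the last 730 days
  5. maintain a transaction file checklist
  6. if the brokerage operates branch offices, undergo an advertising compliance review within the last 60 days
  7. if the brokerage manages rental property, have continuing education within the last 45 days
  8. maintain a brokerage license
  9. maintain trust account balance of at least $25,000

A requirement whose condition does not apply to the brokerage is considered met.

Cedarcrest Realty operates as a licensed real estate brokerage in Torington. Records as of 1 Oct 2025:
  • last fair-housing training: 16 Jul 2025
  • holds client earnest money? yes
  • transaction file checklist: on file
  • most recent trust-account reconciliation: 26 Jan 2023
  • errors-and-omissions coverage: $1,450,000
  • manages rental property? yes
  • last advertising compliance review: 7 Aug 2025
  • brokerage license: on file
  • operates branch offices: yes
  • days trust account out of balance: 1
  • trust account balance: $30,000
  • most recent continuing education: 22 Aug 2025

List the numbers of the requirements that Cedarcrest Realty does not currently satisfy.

3, 4

1. errors-and-omissions coverage $1,450,000 ≥ $1,250,000 → met
2. days trust account out of balance 1 ≤ 4 → met
3. fair-housing training 77 days ago vs limit 60 → not met
4. condition 'holds client earnest money' holds; trust-account reconciliation 979 days ago vs limit 730 → not met
5. transaction file checklist present → met
6. condition 'operates branch offices' holds; advertising compliance review 55 days ago vs limit 60 → met
7. condition 'manages rental property' holds; continuing education 40 days ago vs limit 45 → met
8. brokerage license present → met
9. trust account balance $30,000 ≥ $25,000 → met
Not met: 3, 4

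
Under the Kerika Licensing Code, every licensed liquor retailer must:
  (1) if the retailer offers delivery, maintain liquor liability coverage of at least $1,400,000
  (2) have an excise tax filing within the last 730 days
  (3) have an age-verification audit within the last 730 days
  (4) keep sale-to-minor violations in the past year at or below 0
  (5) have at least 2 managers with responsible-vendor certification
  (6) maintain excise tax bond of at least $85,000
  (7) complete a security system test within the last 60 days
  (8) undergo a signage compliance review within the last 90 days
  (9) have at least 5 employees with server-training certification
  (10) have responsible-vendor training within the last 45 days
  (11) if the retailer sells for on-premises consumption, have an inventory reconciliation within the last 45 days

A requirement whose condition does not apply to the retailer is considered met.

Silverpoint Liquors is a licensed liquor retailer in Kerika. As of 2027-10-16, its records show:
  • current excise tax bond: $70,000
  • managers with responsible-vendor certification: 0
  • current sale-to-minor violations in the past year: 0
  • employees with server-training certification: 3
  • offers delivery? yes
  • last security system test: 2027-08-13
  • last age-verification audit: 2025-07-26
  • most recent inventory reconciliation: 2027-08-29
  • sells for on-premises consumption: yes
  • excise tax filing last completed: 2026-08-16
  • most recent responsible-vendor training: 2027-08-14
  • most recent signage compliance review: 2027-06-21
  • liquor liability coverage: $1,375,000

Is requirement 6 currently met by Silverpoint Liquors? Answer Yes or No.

6. excise tax bond $70,000 < $85,000 → not met

No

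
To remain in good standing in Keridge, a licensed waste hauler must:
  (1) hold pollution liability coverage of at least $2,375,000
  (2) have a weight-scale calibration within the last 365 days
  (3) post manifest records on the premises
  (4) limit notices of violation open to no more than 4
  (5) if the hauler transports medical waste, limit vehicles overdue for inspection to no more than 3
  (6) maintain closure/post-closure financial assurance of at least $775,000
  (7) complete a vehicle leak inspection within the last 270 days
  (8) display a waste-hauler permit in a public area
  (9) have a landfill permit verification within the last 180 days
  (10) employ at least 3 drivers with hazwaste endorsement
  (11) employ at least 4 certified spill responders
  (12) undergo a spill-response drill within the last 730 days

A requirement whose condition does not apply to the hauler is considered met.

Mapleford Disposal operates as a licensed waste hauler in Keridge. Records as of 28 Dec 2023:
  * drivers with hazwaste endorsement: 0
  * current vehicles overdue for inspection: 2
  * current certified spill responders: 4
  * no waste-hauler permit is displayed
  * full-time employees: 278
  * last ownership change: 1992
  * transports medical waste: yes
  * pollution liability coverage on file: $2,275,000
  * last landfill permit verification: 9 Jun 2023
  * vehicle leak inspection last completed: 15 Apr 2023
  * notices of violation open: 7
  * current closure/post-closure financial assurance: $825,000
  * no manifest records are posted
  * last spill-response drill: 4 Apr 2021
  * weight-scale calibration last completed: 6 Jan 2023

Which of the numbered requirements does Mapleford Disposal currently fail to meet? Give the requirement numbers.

1, 3, 4, 8, 9, 10, 12

1. pollution liability coverage $2,275,000 < $2,375,000 → not met
2. weight-scale calibration 356 days ago vs limit 365 → met
3. manifest records absent → not met
4. notices of violation open 7 > 4 → not met
5. condition 'transports medical waste' holds; vehicles overdue for inspection 2 ≤ 3 → met
6. closure/post-closure financial assurance $825,000 ≥ $775,000 → met
7. vehicle leak inspection 257 days ago vs limit 270 → met
8. waste-hauler permit absent → not met
9. landfill permit verification 202 days ago vs limit 180 → not met
10. drivers with hazwaste endorsement 0 < 3 → not met
11. certified spill responders 4 ≥ 4 → met
12. spill-response drill 998 days ago vs limit 730 → not met
Not met: 1, 3, 4, 8, 9, 10, 12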